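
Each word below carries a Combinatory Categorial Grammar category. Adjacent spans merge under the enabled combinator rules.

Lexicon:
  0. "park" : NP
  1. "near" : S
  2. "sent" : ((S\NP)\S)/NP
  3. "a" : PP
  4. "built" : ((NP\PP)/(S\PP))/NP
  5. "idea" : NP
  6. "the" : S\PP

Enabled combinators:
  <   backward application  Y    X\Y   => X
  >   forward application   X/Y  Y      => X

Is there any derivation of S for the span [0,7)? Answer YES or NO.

[0,7] S   <
  [0,1] "park" : NP
  [1,7] S\NP   <
    [1,2] "near" : S
    [2,7] (S\NP)\S   >
      [2,3] "sent" : ((S\NP)\S)/NP
      [3,7] NP   <
        [3,4] "a" : PP
        [4,7] NP\PP   >
          [4,6] (NP\PP)/(S\PP)   >
            [4,5] "built" : ((NP\PP)/(S\PP))/NP
            [5,6] "idea" : NP
          [6,7] "the" : S\PP

YES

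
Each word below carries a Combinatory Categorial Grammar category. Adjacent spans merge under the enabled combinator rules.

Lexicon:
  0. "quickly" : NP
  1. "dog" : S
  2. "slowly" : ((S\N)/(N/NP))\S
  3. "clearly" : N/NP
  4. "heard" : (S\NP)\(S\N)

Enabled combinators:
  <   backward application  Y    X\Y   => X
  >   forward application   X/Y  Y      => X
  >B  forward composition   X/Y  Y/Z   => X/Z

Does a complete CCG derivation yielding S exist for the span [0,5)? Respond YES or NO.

[0,5] S   <
  [0,1] "quickly" : NP
  [1,5] S\NP   <
    [1,4] S\N   >
      [1,3] (S\N)/(N/NP)   <
        [1,2] "dog" : S
        [2,3] "slowly" : ((S\N)/(N/NP))\S
      [3,4] "clearly" : N/NP
    [4,5] "heard" : (S\NP)\(S\N)

YES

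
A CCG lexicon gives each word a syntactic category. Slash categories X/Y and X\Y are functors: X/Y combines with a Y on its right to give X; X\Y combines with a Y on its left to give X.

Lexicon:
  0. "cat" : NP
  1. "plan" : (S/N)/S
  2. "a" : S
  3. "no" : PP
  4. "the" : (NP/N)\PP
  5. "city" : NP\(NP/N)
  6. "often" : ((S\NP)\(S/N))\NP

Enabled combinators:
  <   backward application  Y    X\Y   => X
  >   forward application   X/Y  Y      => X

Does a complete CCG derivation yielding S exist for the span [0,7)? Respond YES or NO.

YES

[0,7] S   <
  [0,1] "cat" : NP
  [1,7] S\NP   <
    [1,3] S/N   >
      [1,2] "plan" : (S/N)/S
      [2,3] "a" : S
    [3,7] (S\NP)\(S/N)   <
      [3,6] NP   <
        [3,5] NP/N   <
          [3,4] "no" : PP
          [4,5] "the" : (NP/N)\PP
        [5,6] "city" : NP\(NP/N)
      [6,7] "often" : ((S\NP)\(S/N))\NP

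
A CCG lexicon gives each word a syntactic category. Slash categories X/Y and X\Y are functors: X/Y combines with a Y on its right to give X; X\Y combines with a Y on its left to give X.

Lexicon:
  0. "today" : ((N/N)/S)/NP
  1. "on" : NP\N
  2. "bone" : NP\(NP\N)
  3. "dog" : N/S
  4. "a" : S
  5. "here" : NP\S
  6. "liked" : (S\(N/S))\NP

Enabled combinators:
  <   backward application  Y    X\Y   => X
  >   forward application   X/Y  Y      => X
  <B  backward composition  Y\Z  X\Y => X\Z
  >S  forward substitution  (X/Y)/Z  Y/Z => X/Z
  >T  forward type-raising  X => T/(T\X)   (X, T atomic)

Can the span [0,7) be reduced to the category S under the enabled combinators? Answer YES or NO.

[0,7] S   <
  [0,4] N/S   >S
    [0,3] (N/N)/S   >
      [0,1] "today" : ((N/N)/S)/NP
      [1,3] NP   <
        [1,2] "on" : NP\N
        [2,3] "bone" : NP\(NP\N)
    [3,4] "dog" : N/S
  [4,7] S\(N/S)   <
    [4,6] NP   >
      [4,5] NP/(NP\S)   >T
        [4,5] "a" : S
      [5,6] "here" : NP\S
    [6,7] "liked" : (S\(N/S))\NP

YES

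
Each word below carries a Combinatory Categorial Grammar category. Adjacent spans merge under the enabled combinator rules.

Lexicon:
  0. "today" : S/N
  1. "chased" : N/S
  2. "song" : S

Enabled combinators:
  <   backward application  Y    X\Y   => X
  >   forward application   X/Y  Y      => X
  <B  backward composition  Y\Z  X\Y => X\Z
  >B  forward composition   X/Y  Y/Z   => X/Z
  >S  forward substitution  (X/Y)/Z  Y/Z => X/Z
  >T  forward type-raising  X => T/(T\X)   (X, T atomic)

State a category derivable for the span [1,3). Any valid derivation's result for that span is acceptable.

[0,3] S   >
  [0,1] "today" : S/N
  [1,3] N   >
    [1,2] "chased" : N/S
    [2,3] "song" : S

N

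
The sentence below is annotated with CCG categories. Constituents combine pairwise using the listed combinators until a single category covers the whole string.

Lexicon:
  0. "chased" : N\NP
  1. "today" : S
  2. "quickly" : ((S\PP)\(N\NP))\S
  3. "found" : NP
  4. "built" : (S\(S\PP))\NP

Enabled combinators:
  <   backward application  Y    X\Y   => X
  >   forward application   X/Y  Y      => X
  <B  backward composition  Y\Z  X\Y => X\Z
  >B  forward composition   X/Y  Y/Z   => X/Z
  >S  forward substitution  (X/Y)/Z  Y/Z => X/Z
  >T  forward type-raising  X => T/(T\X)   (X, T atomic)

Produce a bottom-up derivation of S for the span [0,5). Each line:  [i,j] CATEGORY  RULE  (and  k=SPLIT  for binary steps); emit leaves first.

[0,1] N\NP  lex  "chased"
[1,2] S  lex  "today"
[2,3] ((S\PP)\(N\NP))\S  lex  "quickly"
[1,3] (S\PP)\(N\NP)  <  k=2
[0,3] S\PP  <  k=1
[3,4] NP  lex  "found"
[4,5] (S\(S\PP))\NP  lex  "built"
[3,5] S\(S\PP)  <  k=4
[0,5] S  <  k=3

[0,5] S   <
  [0,3] S\PP   <
    [0,1] "chased" : N\NP
    [1,3] (S\PP)\(N\NP)   <
      [1,2] "today" : S
      [2,3] "quickly" : ((S\PP)\(N\NP))\S
  [3,5] S\(S\PP)   <
    [3,4] "found" : NP
    [4,5] "built" : (S\(S\PP))\NP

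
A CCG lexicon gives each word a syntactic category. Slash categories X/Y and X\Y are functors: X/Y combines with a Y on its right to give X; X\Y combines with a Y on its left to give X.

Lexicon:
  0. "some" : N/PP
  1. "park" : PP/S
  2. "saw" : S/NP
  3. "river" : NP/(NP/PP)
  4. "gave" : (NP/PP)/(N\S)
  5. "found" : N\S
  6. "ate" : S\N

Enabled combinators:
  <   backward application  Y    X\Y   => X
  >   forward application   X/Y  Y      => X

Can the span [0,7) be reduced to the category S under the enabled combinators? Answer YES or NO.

YES

[0,7] S   <
  [0,6] N   >
    [0,1] "some" : N/PP
    [1,6] PP   >
      [1,2] "park" : PP/S
      [2,6] S   >
        [2,3] "saw" : S/NP
        [3,6] NP   >
          [3,4] "river" : NP/(NP/PP)
          [4,6] NP/PP   >
            [4,5] "gave" : (NP/PP)/(N\S)
            [5,6] "found" : N\S
  [6,7] "ate" : S\N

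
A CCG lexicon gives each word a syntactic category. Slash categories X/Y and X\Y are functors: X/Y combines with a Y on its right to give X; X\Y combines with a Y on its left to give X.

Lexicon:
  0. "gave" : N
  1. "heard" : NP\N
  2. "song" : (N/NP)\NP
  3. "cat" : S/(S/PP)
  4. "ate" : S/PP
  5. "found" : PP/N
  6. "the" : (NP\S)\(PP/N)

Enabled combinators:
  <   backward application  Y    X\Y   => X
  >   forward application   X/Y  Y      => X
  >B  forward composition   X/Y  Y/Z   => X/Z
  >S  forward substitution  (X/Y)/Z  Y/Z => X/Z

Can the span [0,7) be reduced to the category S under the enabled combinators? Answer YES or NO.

NO

N NP\N (N/NP)\NP S/(S/PP) S/PP PP/N (NP\S)\(PP/N)
CKY chart[0,7] = {N}; S ∉ chart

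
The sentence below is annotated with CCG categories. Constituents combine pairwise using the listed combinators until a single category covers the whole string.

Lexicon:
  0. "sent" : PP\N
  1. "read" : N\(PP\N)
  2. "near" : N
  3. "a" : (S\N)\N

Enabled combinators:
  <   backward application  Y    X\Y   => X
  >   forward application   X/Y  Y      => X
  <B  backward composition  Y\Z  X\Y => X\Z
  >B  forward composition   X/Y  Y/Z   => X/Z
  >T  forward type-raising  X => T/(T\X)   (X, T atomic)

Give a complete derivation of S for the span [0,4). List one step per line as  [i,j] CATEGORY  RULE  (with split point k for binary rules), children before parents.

[0,1] PP\N  lex  "sent"
[1,2] N\(PP\N)  lex  "read"
[0,2] N  <  k=1
[2,3] N  lex  "near"
[3,4] (S\N)\N  lex  "a"
[2,4] S\N  <  k=3
[0,4] S  <  k=2

[0,4] S   <
  [0,2] N   <
    [0,1] "sent" : PP\N
    [1,2] "read" : N\(PP\N)
  [2,4] S\N   <
    [2,3] "near" : N
    [3,4] "a" : (S\N)\N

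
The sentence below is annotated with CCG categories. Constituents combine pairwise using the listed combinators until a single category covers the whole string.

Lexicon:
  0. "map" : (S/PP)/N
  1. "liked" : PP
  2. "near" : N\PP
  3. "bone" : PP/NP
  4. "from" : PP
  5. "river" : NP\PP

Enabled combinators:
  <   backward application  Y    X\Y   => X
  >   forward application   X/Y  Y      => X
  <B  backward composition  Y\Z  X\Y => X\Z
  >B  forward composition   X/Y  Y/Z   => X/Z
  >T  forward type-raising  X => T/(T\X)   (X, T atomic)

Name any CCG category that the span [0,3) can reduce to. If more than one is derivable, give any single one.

[0,6] S   >
  [0,3] S/PP   >
    [0,1] "map" : (S/PP)/N
    [1,3] N   <
      [1,2] "liked" : PP
      [2,3] "near" : N\PP
  [3,6] PP   >
    [3,4] "bone" : PP/NP
    [4,6] NP   <
      [4,5] "from" : PP
      [5,6] "river" : NP\PP

S/PP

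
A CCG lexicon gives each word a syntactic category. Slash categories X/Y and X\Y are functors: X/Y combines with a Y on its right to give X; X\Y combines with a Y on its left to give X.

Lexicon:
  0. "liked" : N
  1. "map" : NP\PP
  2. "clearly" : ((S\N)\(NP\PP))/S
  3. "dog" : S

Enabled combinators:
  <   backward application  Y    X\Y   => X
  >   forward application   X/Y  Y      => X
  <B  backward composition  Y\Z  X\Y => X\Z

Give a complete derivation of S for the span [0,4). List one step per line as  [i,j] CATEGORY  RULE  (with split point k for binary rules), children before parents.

[0,4] S   <
  [0,1] "liked" : N
  [1,4] S\N   <
    [1,2] "map" : NP\PP
    [2,4] (S\N)\(NP\PP)   >
      [2,3] "clearly" : ((S\N)\(NP\PP))/S
      [3,4] "dog" : S

[0,1] N  lex  "liked"
[1,2] NP\PP  lex  "map"
[2,3] ((S\N)\(NP\PP))/S  lex  "clearly"
[3,4] S  lex  "dog"
[2,4] (S\N)\(NP\PP)  >  k=3
[1,4] S\N  <  k=2
[0,4] S  <  k=1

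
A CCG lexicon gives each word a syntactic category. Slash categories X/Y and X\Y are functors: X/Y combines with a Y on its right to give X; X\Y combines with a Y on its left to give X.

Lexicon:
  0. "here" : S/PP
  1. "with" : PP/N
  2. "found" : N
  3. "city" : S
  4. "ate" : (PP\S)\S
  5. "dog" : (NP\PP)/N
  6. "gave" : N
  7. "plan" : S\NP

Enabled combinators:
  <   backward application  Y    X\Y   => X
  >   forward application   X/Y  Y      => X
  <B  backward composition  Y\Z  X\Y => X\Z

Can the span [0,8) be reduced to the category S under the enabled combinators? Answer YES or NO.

YES

[0,8] S   <
  [0,7] NP   <
    [0,5] PP   <
      [0,3] S   >
        [0,1] "here" : S/PP
        [1,3] PP   >
          [1,2] "with" : PP/N
          [2,3] "found" : N
      [3,5] PP\S   <
        [3,4] "city" : S
        [4,5] "ate" : (PP\S)\S
    [5,7] NP\PP   >
      [5,6] "dog" : (NP\PP)/N
      [6,7] "gave" : N
  [7,8] "plan" : S\NP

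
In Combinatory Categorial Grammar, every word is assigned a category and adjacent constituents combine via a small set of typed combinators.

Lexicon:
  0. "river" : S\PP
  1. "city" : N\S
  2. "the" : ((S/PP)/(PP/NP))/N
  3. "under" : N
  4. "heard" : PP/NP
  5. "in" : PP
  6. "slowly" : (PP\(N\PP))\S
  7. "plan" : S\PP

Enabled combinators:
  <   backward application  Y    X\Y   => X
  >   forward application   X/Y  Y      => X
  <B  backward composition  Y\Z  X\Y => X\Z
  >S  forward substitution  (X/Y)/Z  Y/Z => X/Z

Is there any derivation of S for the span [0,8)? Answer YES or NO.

[0,8] S   <
  [0,7] PP   <
    [0,2] N\PP   <B
      [0,1] "river" : S\PP
      [1,2] "city" : N\S
    [2,7] PP\(N\PP)   <
      [2,6] S   >
        [2,5] S/PP   >
          [2,4] (S/PP)/(PP/NP)   >
            [2,3] "the" : ((S/PP)/(PP/NP))/N
            [3,4] "under" : N
          [4,5] "heard" : PP/NP
        [5,6] "in" : PP
      [6,7] "slowly" : (PP\(N\PP))\S
  [7,8] "plan" : S\PP

YES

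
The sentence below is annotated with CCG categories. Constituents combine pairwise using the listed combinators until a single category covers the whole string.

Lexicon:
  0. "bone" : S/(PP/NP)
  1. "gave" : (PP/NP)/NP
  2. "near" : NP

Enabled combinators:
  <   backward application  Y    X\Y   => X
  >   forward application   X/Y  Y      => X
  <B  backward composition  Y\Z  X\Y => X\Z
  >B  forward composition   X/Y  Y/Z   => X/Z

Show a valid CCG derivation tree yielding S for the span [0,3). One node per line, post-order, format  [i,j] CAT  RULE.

[0,3] S   >
  [0,2] S/NP   >B
    [0,1] "bone" : S/(PP/NP)
    [1,2] "gave" : (PP/NP)/NP
  [2,3] "near" : NP

[0,1] S/(PP/NP)  lex  "bone"
[1,2] (PP/NP)/NP  lex  "gave"
[0,2] S/NP  >B  k=1
[2,3] NP  lex  "near"
[0,3] S  >  k=2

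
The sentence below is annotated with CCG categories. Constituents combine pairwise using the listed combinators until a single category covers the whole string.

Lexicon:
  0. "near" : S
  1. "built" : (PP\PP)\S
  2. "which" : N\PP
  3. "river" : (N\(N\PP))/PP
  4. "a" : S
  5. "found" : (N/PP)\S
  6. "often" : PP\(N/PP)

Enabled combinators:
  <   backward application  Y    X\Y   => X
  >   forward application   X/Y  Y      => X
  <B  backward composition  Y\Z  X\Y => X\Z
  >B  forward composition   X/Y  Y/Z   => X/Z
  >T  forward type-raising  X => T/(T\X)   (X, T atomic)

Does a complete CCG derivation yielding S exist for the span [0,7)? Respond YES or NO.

S (PP\PP)\S N\PP (N\(N\PP))/PP S (N/PP)\S PP\(N/PP)
CKY chart[0,7] = {N, N/(N\N), NP/(NP\N), PP/(PP\N), S/(S\N)}; S ∉ chart

NO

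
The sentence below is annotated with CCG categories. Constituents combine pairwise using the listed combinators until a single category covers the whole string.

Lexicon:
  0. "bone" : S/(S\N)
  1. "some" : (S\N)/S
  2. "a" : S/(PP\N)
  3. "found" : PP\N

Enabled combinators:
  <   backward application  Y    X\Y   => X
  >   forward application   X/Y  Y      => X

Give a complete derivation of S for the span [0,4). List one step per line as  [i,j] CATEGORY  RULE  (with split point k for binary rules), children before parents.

[0,1] S/(S\N)  lex  "bone"
[1,2] (S\N)/S  lex  "some"
[2,3] S/(PP\N)  lex  "a"
[3,4] PP\N  lex  "found"
[2,4] S  >  k=3
[1,4] S\N  >  k=2
[0,4] S  >  k=1

[0,4] S   >
  [0,1] "bone" : S/(S\N)
  [1,4] S\N   >
    [1,2] "some" : (S\N)/S
    [2,4] S   >
      [2,3] "a" : S/(PP\N)
      [3,4] "found" : PP\N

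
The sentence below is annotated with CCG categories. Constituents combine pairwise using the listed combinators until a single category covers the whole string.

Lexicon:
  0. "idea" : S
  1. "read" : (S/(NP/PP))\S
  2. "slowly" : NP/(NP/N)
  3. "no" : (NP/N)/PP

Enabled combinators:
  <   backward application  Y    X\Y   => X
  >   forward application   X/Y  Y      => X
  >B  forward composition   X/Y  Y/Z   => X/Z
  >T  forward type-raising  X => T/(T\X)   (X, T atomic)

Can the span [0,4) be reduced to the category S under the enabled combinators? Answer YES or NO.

YES

[0,4] S   >
  [0,2] S/(NP/PP)   <
    [0,1] "idea" : S
    [1,2] "read" : (S/(NP/PP))\S
  [2,4] NP/PP   >B
    [2,3] "slowly" : NP/(NP/N)
    [3,4] "no" : (NP/N)/PP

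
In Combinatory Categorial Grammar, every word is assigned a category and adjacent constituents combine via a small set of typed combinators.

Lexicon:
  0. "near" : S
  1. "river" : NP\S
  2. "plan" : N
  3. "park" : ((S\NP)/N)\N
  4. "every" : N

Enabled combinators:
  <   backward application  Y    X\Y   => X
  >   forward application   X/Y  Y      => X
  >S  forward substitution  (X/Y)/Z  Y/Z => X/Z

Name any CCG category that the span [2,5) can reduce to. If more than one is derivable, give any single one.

S\NP

[0,5] S   <
  [0,2] NP   <
    [0,1] "near" : S
    [1,2] "river" : NP\S
  [2,5] S\NP   >
    [2,4] (S\NP)/N   <
      [2,3] "plan" : N
      [3,4] "park" : ((S\NP)/N)\N
    [4,5] "every" : N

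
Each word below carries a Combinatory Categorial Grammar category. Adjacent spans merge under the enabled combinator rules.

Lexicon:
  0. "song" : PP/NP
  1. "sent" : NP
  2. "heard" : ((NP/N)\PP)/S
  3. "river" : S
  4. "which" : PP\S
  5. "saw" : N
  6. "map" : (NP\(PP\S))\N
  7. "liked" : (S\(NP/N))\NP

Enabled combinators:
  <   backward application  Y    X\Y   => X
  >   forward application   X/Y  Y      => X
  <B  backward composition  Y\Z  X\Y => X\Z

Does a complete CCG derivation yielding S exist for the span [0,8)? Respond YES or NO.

[0,8] S   <
  [0,4] NP/N   <
    [0,2] PP   >
      [0,1] "song" : PP/NP
      [1,2] "sent" : NP
    [2,4] (NP/N)\PP   >
      [2,3] "heard" : ((NP/N)\PP)/S
      [3,4] "river" : S
  [4,8] S\(NP/N)   <
    [4,7] NP   <
      [4,5] "which" : PP\S
      [5,7] NP\(PP\S)   <
        [5,6] "saw" : N
        [6,7] "map" : (NP\(PP\S))\N
    [7,8] "liked" : (S\(NP/N))\NP

YES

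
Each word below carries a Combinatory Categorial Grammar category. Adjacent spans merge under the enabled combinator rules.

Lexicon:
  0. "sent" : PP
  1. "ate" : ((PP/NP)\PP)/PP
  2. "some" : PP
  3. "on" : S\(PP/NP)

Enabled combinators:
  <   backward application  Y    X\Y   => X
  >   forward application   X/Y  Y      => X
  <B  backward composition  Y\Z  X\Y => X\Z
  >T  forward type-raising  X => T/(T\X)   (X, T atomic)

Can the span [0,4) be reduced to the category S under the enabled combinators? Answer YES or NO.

[0,4] S   >
  [0,1] S/(S\PP)   >T
    [0,1] "sent" : PP
  [1,4] S\PP   <B
    [1,3] (PP/NP)\PP   >
      [1,2] "ate" : ((PP/NP)\PP)/PP
      [2,3] "some" : PP
    [3,4] "on" : S\(PP/NP)

YES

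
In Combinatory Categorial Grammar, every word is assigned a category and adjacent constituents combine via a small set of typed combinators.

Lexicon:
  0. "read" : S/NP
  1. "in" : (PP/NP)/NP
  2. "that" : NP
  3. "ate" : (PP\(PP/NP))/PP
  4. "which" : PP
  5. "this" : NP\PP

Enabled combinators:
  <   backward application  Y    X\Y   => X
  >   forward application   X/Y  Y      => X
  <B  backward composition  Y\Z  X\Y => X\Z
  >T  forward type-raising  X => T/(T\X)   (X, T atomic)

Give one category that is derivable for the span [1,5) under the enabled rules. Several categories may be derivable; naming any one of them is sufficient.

[0,6] S   >
  [0,1] "read" : S/NP
  [1,6] NP   <
    [1,5] PP   <
      [1,3] PP/NP   >
        [1,2] "in" : (PP/NP)/NP
        [2,3] "that" : NP
      [3,5] PP\(PP/NP)   >
        [3,4] "ate" : (PP\(PP/NP))/PP
        [4,5] "which" : PP
    [5,6] "this" : NP\PP

PP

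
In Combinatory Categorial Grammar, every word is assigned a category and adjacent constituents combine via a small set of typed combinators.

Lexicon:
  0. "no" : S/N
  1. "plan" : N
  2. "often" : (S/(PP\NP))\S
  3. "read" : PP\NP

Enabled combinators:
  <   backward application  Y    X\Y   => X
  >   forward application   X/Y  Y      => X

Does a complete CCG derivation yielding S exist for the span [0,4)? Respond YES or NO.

YES

[0,4] S   >
  [0,3] S/(PP\NP)   <
    [0,2] S   >
      [0,1] "no" : S/N
      [1,2] "plan" : N
    [2,3] "often" : (S/(PP\NP))\S
  [3,4] "read" : PP\NP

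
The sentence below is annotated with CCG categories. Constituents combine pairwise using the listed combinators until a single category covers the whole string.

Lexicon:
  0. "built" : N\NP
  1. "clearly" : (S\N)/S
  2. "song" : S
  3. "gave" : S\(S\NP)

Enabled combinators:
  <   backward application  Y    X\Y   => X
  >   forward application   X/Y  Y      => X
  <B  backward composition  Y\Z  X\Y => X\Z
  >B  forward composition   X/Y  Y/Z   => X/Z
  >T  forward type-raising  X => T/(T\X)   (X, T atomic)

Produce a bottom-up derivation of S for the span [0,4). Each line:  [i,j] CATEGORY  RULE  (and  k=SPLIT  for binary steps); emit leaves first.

[0,1] N\NP  lex  "built"
[1,2] (S\N)/S  lex  "clearly"
[2,3] S  lex  "song"
[1,3] S\N  >  k=2
[0,3] S\NP  <B  k=1
[3,4] S\(S\NP)  lex  "gave"
[0,4] S  <  k=3

[0,4] S   <
  [0,3] S\NP   <B
    [0,1] "built" : N\NP
    [1,3] S\N   >
      [1,2] "clearly" : (S\N)/S
      [2,3] "song" : S
  [3,4] "gave" : S\(S\NP)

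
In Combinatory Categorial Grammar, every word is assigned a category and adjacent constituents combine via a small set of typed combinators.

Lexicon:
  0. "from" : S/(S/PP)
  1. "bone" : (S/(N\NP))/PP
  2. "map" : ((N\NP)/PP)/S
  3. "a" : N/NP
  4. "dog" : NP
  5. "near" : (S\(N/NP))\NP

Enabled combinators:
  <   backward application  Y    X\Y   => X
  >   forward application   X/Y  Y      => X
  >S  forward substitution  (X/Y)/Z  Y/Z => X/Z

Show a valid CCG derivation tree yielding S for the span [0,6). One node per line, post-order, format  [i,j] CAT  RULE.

[0,1] S/(S/PP)  lex  "from"
[1,2] (S/(N\NP))/PP  lex  "bone"
[2,3] ((N\NP)/PP)/S  lex  "map"
[3,4] N/NP  lex  "a"
[4,5] NP  lex  "dog"
[5,6] (S\(N/NP))\NP  lex  "near"
[4,6] S\(N/NP)  <  k=5
[3,6] S  <  k=4
[2,6] (N\NP)/PP  >  k=3
[1,6] S/PP  >S  k=2
[0,6] S  >  k=1

[0,6] S   >
  [0,1] "from" : S/(S/PP)
  [1,6] S/PP   >S
    [1,2] "bone" : (S/(N\NP))/PP
    [2,6] (N\NP)/PP   >
      [2,3] "map" : ((N\NP)/PP)/S
      [3,6] S   <
        [3,4] "a" : N/NP
        [4,6] S\(N/NP)   <
          [4,5] "dog" : NP
          [5,6] "near" : (S\(N/NP))\NP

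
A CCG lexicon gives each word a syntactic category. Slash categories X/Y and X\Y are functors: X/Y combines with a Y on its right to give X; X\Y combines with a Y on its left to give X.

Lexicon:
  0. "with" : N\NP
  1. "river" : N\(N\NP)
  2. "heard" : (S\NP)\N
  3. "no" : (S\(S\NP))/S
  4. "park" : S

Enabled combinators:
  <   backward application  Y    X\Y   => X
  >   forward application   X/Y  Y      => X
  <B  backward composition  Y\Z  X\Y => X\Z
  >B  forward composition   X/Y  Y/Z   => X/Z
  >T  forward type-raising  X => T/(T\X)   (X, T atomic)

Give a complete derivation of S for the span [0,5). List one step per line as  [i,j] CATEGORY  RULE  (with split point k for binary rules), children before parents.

[0,1] N\NP  lex  "with"
[1,2] N\(N\NP)  lex  "river"
[0,2] N  <  k=1
[2,3] (S\NP)\N  lex  "heard"
[0,3] S\NP  <  k=2
[3,4] (S\(S\NP))/S  lex  "no"
[4,5] S  lex  "park"
[3,5] S\(S\NP)  >  k=4
[0,5] S  <  k=3

[0,5] S   <
  [0,3] S\NP   <
    [0,2] N   <
      [0,1] "with" : N\NP
      [1,2] "river" : N\(N\NP)
    [2,3] "heard" : (S\NP)\N
  [3,5] S\(S\NP)   >
    [3,4] "no" : (S\(S\NP))/S
    [4,5] "park" : S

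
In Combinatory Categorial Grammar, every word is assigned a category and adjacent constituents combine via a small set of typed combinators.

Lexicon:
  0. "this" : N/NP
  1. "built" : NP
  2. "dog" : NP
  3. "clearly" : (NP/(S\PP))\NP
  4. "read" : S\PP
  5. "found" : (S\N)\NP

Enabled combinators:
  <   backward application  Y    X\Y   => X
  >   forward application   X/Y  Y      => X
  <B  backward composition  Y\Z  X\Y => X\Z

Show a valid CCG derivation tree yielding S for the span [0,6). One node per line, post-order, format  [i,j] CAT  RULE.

[0,6] S   <
  [0,2] N   >
    [0,1] "this" : N/NP
    [1,2] "built" : NP
  [2,6] S\N   <
    [2,5] NP   >
      [2,4] NP/(S\PP)   <
        [2,3] "dog" : NP
        [3,4] "clearly" : (NP/(S\PP))\NP
      [4,5] "read" : S\PP
    [5,6] "found" : (S\N)\NP

[0,1] N/NP  lex  "this"
[1,2] NP  lex  "built"
[0,2] N  >  k=1
[2,3] NP  lex  "dog"
[3,4] (NP/(S\PP))\NP  lex  "clearly"
[2,4] NP/(S\PP)  <  k=3
[4,5] S\PP  lex  "read"
[2,5] NP  >  k=4
[5,6] (S\N)\NP  lex  "found"
[2,6] S\N  <  k=5
[0,6] S  <  k=2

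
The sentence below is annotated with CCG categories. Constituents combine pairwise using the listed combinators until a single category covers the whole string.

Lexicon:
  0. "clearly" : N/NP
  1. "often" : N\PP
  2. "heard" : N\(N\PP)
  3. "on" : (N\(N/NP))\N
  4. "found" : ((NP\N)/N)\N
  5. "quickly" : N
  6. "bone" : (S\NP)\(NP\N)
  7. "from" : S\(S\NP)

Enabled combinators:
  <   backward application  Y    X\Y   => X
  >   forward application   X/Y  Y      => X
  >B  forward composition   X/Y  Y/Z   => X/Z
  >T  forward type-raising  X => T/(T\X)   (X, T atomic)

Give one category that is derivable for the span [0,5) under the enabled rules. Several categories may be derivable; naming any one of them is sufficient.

[0,8] S   <
  [0,7] S\NP   <
    [0,6] NP\N   >
      [0,5] (NP\N)/N   <
        [0,4] N   <
          [0,1] "clearly" : N/NP
          [1,4] N\(N/NP)   <
            [1,3] N   <
              [1,2] "often" : N\PP
              [2,3] "heard" : N\(N\PP)
            [3,4] "on" : (N\(N/NP))\N
        [4,5] "found" : ((NP\N)/N)\N
      [5,6] "quickly" : N
    [6,7] "bone" : (S\NP)\(NP\N)
  [7,8] "from" : S\(S\NP)

(NP\N)/N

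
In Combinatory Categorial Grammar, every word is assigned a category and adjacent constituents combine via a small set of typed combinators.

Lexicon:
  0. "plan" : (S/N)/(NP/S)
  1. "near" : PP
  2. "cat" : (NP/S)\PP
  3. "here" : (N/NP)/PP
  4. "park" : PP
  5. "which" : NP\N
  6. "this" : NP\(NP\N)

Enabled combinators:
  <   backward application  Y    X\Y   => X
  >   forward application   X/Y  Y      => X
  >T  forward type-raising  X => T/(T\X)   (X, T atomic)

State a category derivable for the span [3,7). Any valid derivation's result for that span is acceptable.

[0,7] S   >
  [0,3] S/N   >
    [0,1] "plan" : (S/N)/(NP/S)
    [1,3] NP/S   <
      [1,2] "near" : PP
      [2,3] "cat" : (NP/S)\PP
  [3,7] N   >
    [3,5] N/NP   >
      [3,4] "here" : (N/NP)/PP
      [4,5] "park" : PP
    [5,7] NP   <
      [5,6] "which" : NP\N
      [6,7] "this" : NP\(NP\N)

N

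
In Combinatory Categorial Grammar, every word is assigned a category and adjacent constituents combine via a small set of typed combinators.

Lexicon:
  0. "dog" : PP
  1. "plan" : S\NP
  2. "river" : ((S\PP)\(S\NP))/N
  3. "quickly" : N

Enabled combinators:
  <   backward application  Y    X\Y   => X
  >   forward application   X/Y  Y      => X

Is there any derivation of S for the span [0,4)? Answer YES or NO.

[0,4] S   <
  [0,1] "dog" : PP
  [1,4] S\PP   <
    [1,2] "plan" : S\NP
    [2,4] (S\PP)\(S\NP)   >
      [2,3] "river" : ((S\PP)\(S\NP))/N
      [3,4] "quickly" : N

YES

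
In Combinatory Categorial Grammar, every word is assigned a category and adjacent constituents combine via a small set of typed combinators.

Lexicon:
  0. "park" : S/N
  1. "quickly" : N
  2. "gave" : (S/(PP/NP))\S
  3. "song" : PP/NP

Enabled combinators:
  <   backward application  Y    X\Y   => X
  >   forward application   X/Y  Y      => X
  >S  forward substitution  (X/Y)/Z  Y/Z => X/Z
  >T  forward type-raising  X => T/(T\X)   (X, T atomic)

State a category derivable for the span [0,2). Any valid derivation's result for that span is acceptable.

[0,4] S   >
  [0,3] S/(PP/NP)   <
    [0,2] S   >
      [0,1] "park" : S/N
      [1,2] "quickly" : N
    [2,3] "gave" : (S/(PP/NP))\S
  [3,4] "song" : PP/NP

S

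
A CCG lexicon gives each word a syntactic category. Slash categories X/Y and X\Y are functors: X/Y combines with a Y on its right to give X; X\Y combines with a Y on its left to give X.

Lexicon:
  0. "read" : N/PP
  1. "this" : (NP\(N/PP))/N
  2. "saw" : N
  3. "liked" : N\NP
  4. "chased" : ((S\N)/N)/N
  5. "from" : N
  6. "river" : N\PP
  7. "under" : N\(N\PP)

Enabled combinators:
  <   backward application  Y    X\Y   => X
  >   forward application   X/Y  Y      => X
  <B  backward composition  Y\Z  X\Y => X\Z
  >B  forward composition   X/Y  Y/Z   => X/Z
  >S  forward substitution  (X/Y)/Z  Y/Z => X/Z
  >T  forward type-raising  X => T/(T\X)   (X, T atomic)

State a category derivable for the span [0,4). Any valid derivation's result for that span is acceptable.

N

[0,8] S   <
  [0,4] N   <
    [0,3] NP   <
      [0,1] "read" : N/PP
      [1,3] NP\(N/PP)   >
        [1,2] "this" : (NP\(N/PP))/N
        [2,3] "saw" : N
    [3,4] "liked" : N\NP
  [4,8] S\N   >
    [4,6] (S\N)/N   >
      [4,5] "chased" : ((S\N)/N)/N
      [5,6] "from" : N
    [6,8] N   <
      [6,7] "river" : N\PP
      [7,8] "under" : N\(N\PP)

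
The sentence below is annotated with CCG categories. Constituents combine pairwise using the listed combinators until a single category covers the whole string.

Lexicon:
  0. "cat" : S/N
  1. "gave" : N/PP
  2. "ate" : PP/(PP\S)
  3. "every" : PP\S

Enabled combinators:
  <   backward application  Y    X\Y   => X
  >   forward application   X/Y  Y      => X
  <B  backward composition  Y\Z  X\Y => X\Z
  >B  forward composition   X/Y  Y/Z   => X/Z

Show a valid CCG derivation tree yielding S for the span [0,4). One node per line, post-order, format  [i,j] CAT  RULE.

[0,1] S/N  lex  "cat"
[1,2] N/PP  lex  "gave"
[2,3] PP/(PP\S)  lex  "ate"
[3,4] PP\S  lex  "every"
[2,4] PP  >  k=3
[1,4] N  >  k=2
[0,4] S  >  k=1

[0,4] S   >
  [0,1] "cat" : S/N
  [1,4] N   >
    [1,2] "gave" : N/PP
    [2,4] PP   >
      [2,3] "ate" : PP/(PP\S)
      [3,4] "every" : PP\S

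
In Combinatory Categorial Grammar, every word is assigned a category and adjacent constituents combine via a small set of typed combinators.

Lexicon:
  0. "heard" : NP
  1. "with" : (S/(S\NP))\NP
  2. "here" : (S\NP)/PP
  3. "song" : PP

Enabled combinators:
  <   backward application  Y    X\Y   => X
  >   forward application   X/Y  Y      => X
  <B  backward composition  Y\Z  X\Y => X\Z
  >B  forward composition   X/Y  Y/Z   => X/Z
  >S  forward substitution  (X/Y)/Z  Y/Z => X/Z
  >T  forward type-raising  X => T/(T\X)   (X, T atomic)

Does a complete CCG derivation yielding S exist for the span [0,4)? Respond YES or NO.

YES

[0,4] S   >
  [0,2] S/(S\NP)   <
    [0,1] "heard" : NP
    [1,2] "with" : (S/(S\NP))\NP
  [2,4] S\NP   >
    [2,3] "here" : (S\NP)/PP
    [3,4] "song" : PP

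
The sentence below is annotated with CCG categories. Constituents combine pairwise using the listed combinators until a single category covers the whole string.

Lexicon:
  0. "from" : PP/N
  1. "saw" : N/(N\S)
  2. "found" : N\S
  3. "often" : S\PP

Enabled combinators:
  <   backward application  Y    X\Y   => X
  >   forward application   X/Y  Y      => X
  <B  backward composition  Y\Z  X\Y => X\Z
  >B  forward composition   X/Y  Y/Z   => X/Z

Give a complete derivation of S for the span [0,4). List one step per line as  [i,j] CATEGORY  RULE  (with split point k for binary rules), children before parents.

[0,4] S   <
  [0,3] PP   >
    [0,1] "from" : PP/N
    [1,3] N   >
      [1,2] "saw" : N/(N\S)
      [2,3] "found" : N\S
  [3,4] "often" : S\PP

[0,1] PP/N  lex  "from"
[1,2] N/(N\S)  lex  "saw"
[2,3] N\S  lex  "found"
[1,3] N  >  k=2
[0,3] PP  >  k=1
[3,4] S\PP  lex  "often"
[0,4] S  <  k=3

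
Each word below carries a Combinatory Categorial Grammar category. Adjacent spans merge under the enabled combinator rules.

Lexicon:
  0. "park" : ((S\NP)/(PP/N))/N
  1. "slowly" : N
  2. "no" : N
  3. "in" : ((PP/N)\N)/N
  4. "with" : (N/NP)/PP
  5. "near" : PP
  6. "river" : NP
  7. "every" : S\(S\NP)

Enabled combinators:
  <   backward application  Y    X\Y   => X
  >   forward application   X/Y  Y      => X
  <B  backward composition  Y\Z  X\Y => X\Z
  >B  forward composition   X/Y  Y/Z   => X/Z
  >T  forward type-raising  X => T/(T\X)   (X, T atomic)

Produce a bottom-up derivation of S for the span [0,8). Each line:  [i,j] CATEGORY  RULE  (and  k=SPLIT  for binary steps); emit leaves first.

[0,8] S   <
  [0,7] S\NP   >
    [0,2] (S\NP)/(PP/N)   >
      [0,1] "park" : ((S\NP)/(PP/N))/N
      [1,2] "slowly" : N
    [2,7] PP/N   <
      [2,3] "no" : N
      [3,7] (PP/N)\N   >
        [3,4] "in" : ((PP/N)\N)/N
        [4,7] N   >
          [4,6] N/NP   >
            [4,5] "with" : (N/NP)/PP
            [5,6] "near" : PP
          [6,7] "river" : NP
  [7,8] "every" : S\(S\NP)

[0,1] ((S\NP)/(PP/N))/N  lex  "park"
[1,2] N  lex  "slowly"
[0,2] (S\NP)/(PP/N)  >  k=1
[2,3] N  lex  "no"
[3,4] ((PP/N)\N)/N  lex  "in"
[4,5] (N/NP)/PP  lex  "with"
[5,6] PP  lex  "near"
[4,6] N/NP  >  k=5
[6,7] NP  lex  "river"
[4,7] N  >  k=6
[3,7] (PP/N)\N  >  k=4
[2,7] PP/N  <  k=3
[0,7] S\NP  >  k=2
[7,8] S\(S\NP)  lex  "every"
[0,8] S  <  k=7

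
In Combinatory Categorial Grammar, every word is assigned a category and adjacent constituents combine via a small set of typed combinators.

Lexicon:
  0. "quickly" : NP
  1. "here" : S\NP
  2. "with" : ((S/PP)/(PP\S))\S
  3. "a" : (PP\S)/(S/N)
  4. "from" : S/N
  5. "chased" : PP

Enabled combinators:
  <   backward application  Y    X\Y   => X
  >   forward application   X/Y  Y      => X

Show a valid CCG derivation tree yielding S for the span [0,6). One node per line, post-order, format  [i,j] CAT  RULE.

[0,6] S   >
  [0,5] S/PP   >
    [0,3] (S/PP)/(PP\S)   <
      [0,2] S   <
        [0,1] "quickly" : NP
        [1,2] "here" : S\NP
      [2,3] "with" : ((S/PP)/(PP\S))\S
    [3,5] PP\S   >
      [3,4] "a" : (PP\S)/(S/N)
      [4,5] "from" : S/N
  [5,6] "chased" : PP

[0,1] NP  lex  "quickly"
[1,2] S\NP  lex  "here"
[0,2] S  <  k=1
[2,3] ((S/PP)/(PP\S))\S  lex  "with"
[0,3] (S/PP)/(PP\S)  <  k=2
[3,4] (PP\S)/(S/N)  lex  "a"
[4,5] S/N  lex  "from"
[3,5] PP\S  >  k=4
[0,5] S/PP  >  k=3
[5,6] PP  lex  "chased"
[0,6] S  >  k=5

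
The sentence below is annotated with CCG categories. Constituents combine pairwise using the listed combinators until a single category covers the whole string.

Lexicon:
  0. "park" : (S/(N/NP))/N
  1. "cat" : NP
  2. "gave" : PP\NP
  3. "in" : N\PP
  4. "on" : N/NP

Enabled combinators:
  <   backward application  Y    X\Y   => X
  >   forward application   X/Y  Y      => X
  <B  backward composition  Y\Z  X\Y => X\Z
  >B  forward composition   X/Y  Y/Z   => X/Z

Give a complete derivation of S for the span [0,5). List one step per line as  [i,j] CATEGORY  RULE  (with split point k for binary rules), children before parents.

[0,1] (S/(N/NP))/N  lex  "park"
[1,2] NP  lex  "cat"
[2,3] PP\NP  lex  "gave"
[1,3] PP  <  k=2
[3,4] N\PP  lex  "in"
[1,4] N  <  k=3
[0,4] S/(N/NP)  >  k=1
[4,5] N/NP  lex  "on"
[0,5] S  >  k=4

[0,5] S   >
  [0,4] S/(N/NP)   >
    [0,1] "park" : (S/(N/NP))/N
    [1,4] N   <
      [1,3] PP   <
        [1,2] "cat" : NP
        [2,3] "gave" : PP\NP
      [3,4] "in" : N\PP
  [4,5] "on" : N/NP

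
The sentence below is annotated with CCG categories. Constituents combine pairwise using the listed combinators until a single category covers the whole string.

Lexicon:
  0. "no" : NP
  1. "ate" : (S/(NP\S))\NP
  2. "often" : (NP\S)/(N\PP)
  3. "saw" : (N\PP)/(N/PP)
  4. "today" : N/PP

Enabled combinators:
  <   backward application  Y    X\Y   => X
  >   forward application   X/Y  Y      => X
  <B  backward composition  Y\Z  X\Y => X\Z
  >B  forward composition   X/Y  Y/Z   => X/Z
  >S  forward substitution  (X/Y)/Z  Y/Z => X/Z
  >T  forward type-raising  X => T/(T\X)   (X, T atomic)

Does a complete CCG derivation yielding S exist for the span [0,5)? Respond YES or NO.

[0,5] S   >
  [0,2] S/(NP\S)   <
    [0,1] "no" : NP
    [1,2] "ate" : (S/(NP\S))\NP
  [2,5] NP\S   >
    [2,3] "often" : (NP\S)/(N\PP)
    [3,5] N\PP   >
      [3,4] "saw" : (N\PP)/(N/PP)
      [4,5] "today" : N/PP

YES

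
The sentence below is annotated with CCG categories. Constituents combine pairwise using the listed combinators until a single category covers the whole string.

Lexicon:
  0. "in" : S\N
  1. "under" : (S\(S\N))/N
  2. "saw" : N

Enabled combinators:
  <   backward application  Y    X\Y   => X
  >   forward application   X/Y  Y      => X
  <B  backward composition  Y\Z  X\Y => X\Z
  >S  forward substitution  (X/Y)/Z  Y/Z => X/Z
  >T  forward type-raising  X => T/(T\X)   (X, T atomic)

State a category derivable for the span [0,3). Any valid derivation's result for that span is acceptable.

S

[0,3] S   <
  [0,1] "in" : S\N
  [1,3] S\(S\N)   >
    [1,2] "under" : (S\(S\N))/N
    [2,3] "saw" : N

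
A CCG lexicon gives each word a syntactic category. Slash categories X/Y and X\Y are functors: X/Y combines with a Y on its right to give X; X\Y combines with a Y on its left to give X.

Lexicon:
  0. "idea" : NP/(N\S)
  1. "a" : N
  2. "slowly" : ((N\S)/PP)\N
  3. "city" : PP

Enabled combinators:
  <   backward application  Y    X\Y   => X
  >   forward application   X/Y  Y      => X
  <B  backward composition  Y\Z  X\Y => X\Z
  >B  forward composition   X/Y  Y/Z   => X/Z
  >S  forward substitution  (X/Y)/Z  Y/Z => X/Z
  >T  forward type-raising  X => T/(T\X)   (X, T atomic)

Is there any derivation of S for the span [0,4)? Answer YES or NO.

NO

NP/(N\S) N ((N\S)/PP)\N PP
CKY chart[0,4] = {N/(N\NP), NP, NP/(NP\NP), NP/(PP\PP), PP/(PP\NP), S/(S\NP)}; S ∉ chart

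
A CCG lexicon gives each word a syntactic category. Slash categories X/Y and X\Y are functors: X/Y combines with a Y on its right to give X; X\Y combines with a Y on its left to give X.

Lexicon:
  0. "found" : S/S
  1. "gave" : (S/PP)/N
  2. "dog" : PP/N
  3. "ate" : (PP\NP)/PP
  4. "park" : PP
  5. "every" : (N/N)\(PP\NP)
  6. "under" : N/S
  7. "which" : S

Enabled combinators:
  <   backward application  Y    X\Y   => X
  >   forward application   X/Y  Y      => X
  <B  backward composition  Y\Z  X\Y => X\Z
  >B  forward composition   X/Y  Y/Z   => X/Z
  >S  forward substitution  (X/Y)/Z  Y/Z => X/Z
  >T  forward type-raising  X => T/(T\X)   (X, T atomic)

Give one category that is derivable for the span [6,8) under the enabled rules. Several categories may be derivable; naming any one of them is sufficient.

[0,8] S   >
  [0,6] S/N   >B
    [0,1] "found" : S/S
    [1,6] S/N   >S
      [1,2] "gave" : (S/PP)/N
      [2,6] PP/N   >B
        [2,3] "dog" : PP/N
        [3,6] N/N   <
          [3,5] PP\NP   >
            [3,4] "ate" : (PP\NP)/PP
            [4,5] "park" : PP
          [5,6] "every" : (N/N)\(PP\NP)
  [6,8] N   >
    [6,7] "under" : N/S
    [7,8] "which" : S

N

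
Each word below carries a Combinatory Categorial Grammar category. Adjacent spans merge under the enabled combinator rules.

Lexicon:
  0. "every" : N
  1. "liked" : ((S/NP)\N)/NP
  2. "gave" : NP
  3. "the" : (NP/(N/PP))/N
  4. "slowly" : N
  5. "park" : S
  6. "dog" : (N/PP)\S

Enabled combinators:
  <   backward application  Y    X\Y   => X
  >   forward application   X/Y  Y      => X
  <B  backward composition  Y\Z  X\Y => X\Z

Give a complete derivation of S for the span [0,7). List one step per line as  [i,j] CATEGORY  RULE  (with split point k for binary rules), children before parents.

[0,1] N  lex  "every"
[1,2] ((S/NP)\N)/NP  lex  "liked"
[2,3] NP  lex  "gave"
[1,3] (S/NP)\N  >  k=2
[0,3] S/NP  <  k=1
[3,4] (NP/(N/PP))/N  lex  "the"
[4,5] N  lex  "slowly"
[3,5] NP/(N/PP)  >  k=4
[5,6] S  lex  "park"
[6,7] (N/PP)\S  lex  "dog"
[5,7] N/PP  <  k=6
[3,7] NP  >  k=5
[0,7] S  >  k=3

[0,7] S   >
  [0,3] S/NP   <
    [0,1] "every" : N
    [1,3] (S/NP)\N   >
      [1,2] "liked" : ((S/NP)\N)/NP
      [2,3] "gave" : NP
  [3,7] NP   >
    [3,5] NP/(N/PP)   >
      [3,4] "the" : (NP/(N/PP))/N
      [4,5] "slowly" : N
    [5,7] N/PP   <
      [5,6] "park" : S
      [6,7] "dog" : (N/PP)\S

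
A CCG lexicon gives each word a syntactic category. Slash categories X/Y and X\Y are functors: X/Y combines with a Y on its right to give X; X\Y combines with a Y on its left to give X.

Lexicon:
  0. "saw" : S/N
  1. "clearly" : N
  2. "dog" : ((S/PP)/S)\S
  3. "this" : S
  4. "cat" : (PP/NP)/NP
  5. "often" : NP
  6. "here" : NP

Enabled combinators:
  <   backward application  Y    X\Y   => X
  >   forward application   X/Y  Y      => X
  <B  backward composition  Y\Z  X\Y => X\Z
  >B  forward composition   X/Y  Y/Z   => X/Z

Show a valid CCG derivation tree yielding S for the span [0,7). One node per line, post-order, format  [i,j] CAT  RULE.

[0,7] S   >
  [0,6] S/NP   >B
    [0,4] S/PP   >
      [0,3] (S/PP)/S   <
        [0,2] S   >
          [0,1] "saw" : S/N
          [1,2] "clearly" : N
        [2,3] "dog" : ((S/PP)/S)\S
      [3,4] "this" : S
    [4,6] PP/NP   >
      [4,5] "cat" : (PP/NP)/NP
      [5,6] "often" : NP
  [6,7] "here" : NP

[0,1] S/N  lex  "saw"
[1,2] N  lex  "clearly"
[0,2] S  >  k=1
[2,3] ((S/PP)/S)\S  lex  "dog"
[0,3] (S/PP)/S  <  k=2
[3,4] S  lex  "this"
[0,4] S/PP  >  k=3
[4,5] (PP/NP)/NP  lex  "cat"
[5,6] NP  lex  "often"
[4,6] PP/NP  >  k=5
[0,6] S/NP  >B  k=4
[6,7] NP  lex  "here"
[0,7] S  >  k=6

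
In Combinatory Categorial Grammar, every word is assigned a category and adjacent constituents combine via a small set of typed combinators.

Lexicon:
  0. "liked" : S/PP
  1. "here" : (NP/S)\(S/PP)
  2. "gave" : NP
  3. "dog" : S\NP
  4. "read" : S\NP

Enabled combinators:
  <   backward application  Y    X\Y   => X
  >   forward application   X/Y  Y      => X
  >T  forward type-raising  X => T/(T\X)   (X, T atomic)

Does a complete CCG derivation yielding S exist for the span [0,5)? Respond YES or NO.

[0,5] S   <
  [0,4] NP   >
    [0,2] NP/S   <
      [0,1] "liked" : S/PP
      [1,2] "here" : (NP/S)\(S/PP)
    [2,4] S   <
      [2,3] "gave" : NP
      [3,4] "dog" : S\NP
  [4,5] "read" : S\NP

YES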